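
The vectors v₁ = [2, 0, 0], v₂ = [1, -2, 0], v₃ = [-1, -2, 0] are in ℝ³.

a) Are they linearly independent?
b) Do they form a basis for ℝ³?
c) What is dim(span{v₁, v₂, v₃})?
Not independent, not a basis, dim(span) = 2

Check whether v₃ can be written as a linear combination of v₁ and v₂.
v₃ = (-1)·v₁ + (1)·v₂ = [-1, -2, 0], so the three vectors are linearly dependent.
Thus they do not form a basis for ℝ³, and dim(span{v₁, v₂, v₃}) = 2 (spanned by v₁ and v₂).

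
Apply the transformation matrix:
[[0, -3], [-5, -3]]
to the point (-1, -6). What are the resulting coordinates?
(18, 23)

Matrix multiplication:
[[0, -3], [-5, -3]] × [-1, -6]ᵀ
= [0×-1 + -3×-6, -5×-1 + -3×-6]ᵀ
= [18.0000, 23.0000]ᵀ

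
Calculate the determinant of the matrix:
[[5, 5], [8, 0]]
-40

For a 2×2 matrix [[a, b], [c, d]], det = ad - bc
det = (5)(0) - (5)(8) = 0 - 40 = -40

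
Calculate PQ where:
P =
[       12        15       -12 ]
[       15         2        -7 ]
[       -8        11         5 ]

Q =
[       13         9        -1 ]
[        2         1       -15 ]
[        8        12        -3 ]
PQ =
[       90       -21      -201 ]
[      143        53       -24 ]
[      -42        -1      -172 ]

Matrix multiplication: (PQ)[i][j] = sum over k of P[i][k] * Q[k][j].
  (PQ)[0][0] = (12)*(13) + (15)*(2) + (-12)*(8) = 90
  (PQ)[0][1] = (12)*(9) + (15)*(1) + (-12)*(12) = -21
  (PQ)[0][2] = (12)*(-1) + (15)*(-15) + (-12)*(-3) = -201
  (PQ)[1][0] = (15)*(13) + (2)*(2) + (-7)*(8) = 143
  (PQ)[1][1] = (15)*(9) + (2)*(1) + (-7)*(12) = 53
  (PQ)[1][2] = (15)*(-1) + (2)*(-15) + (-7)*(-3) = -24
  (PQ)[2][0] = (-8)*(13) + (11)*(2) + (5)*(8) = -42
  (PQ)[2][1] = (-8)*(9) + (11)*(1) + (5)*(12) = -1
  (PQ)[2][2] = (-8)*(-1) + (11)*(-15) + (5)*(-3) = -172
PQ =
[       90       -21      -201 ]
[      143        53       -24 ]
[      -42        -1      -172 ]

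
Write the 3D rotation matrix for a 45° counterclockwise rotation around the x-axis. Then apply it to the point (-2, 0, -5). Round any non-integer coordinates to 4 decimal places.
R = [[1, 0, 0], [0, √2/2, -√2/2], [0, √2/2, √2/2]]; R·(-2, 0, -5) = (-2.0000, 3.5355, -3.5355)

Rotation matrix for 45° around x-axis:
cos(45°) = √2/2, sin(45°) = √2/2
R = [[1, 0, 0], [0, √2/2, -√2/2], [0, √2/2, √2/2]]
Apply to (-2, 0, -5): R·[-2, 0, -5]ᵀ = (-2.0000, 3.5355, -3.5355)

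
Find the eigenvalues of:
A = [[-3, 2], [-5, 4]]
λ = -1, 2

Solve det(A - λI) = 0. For a 2×2 matrix this is λ² - (trace)λ + det = 0.
trace(A) = -3 + 4 = 1.
det(A) = (-3)*(4) - (2)*(-5) = -12 + 10 = -2.
Characteristic equation: λ² - (1)λ + (-2) = 0.
Discriminant: (1)² - 4*(-2) = 1 + 8 = 9.
Roots: λ = (1 ± √9) / 2 = -1, 2.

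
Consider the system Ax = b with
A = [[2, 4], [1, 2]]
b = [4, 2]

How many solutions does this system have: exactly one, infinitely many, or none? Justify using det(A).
Infinitely many solutions

det(A) = (2)*(2) - (4)*(1) = 0, so A is singular (column 2 is 2 times column 1).
b = [4, 2] = 2 * column 1 of A, so b lies in the column space of A.
A singular matrix whose right-hand side is in its column space gives a 1-parameter family of solutions — infinitely many.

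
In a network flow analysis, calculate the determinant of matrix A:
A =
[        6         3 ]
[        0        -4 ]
det(A) = -24

For a 2×2 matrix [[a, b], [c, d]], det = a*d - b*c.
det(A) = (6)*(-4) - (3)*(0) = -24 - 0 = -24.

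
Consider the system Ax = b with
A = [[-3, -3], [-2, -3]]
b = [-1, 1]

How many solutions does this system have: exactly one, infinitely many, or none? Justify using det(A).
Exactly one solution

Compute det(A) = (-3)*(-3) - (-3)*(-2) = 3.
Because det(A) ≠ 0, A is invertible and Ax = b has a unique solution for every b (here x = A⁻¹ b).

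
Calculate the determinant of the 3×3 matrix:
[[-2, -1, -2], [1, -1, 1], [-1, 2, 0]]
3

Expansion along first row:
det = -2·det([[-1,1],[2,0]]) - -1·det([[1,1],[-1,0]]) + -2·det([[1,-1],[-1,2]])
    = -2·(-1·0 - 1·2) - -1·(1·0 - 1·-1) + -2·(1·2 - -1·-1)
    = -2·-2 - -1·1 + -2·1
    = 4 + 1 + -2 = 3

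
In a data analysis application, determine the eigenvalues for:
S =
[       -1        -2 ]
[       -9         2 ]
λ = -4, 5

Solve det(S - λI) = 0. For a 2×2 matrix the characteristic equation is λ² - (trace)λ + det = 0.
trace(S) = a + d = -1 + 2 = 1.
det(S) = a*d - b*c = (-1)*(2) - (-2)*(-9) = -2 - 18 = -20.
Characteristic equation: λ² - (1)λ + (-20) = 0.
Discriminant = (1)² - 4*(-20) = 1 + 80 = 81.
λ = (1 ± √81) / 2 = (1 ± 9) / 2 = -4, 5.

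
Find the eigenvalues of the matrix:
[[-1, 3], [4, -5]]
λ = -7 and λ = 1

Characteristic equation: det(A - λI) = 0
λ² - (trace)λ + (det) = 0
λ² - (-6)λ + (-7) = 0
λ² + 6λ - 7 = 0
Solving: λ = -7, 1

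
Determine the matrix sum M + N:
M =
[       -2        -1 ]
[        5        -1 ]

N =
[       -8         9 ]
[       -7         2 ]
M + N =
[      -10         8 ]
[       -2         1 ]

Matrix addition is elementwise: (M+N)[i][j] = M[i][j] + N[i][j].
  (M+N)[0][0] = (-2) + (-8) = -10
  (M+N)[0][1] = (-1) + (9) = 8
  (M+N)[1][0] = (5) + (-7) = -2
  (M+N)[1][1] = (-1) + (2) = 1
M + N =
[      -10         8 ]
[       -2         1 ]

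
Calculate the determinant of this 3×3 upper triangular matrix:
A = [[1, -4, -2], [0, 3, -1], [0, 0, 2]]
6

The determinant of a triangular matrix is the product of its diagonal entries (the off-diagonal entries above the diagonal do not affect it).
det(A) = (1) * (3) * (2) = 6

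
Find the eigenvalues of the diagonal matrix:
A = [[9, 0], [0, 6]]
λ₁ = 9, λ₂ = 6

The characteristic polynomial of A is det(A - λI) = (9 - λ)(6 - λ) = 0.
The roots are λ = 9 and λ = 6, so the eigenvalues are the diagonal entries.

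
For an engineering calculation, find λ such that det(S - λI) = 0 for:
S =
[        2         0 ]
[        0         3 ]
λ = 2, 3

Solve det(S - λI) = 0. For a 2×2 matrix the characteristic equation is λ² - (trace)λ + det = 0.
trace(S) = a + d = 2 + 3 = 5.
det(S) = a*d - b*c = (2)*(3) - (0)*(0) = 6 - 0 = 6.
Characteristic equation: λ² - (5)λ + (6) = 0.
Discriminant = (5)² - 4*(6) = 25 - 24 = 1.
λ = (5 ± √1) / 2 = (5 ± 1) / 2 = 2, 3.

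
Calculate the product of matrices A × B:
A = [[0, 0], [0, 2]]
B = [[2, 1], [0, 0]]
[[0, 0], [0, 0]]

Matrix multiplication:
C[0][0] = 0×2 + 0×0 = 0
C[0][1] = 0×1 + 0×0 = 0
C[1][0] = 0×2 + 2×0 = 0
C[1][1] = 0×1 + 2×0 = 0
Result: [[0, 0], [0, 0]]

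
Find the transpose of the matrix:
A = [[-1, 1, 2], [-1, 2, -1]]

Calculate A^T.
[[-1, -1], [1, 2], [2, -1]]

The transpose sends entry (i,j) to (j,i); rows become columns.
Row 0 of A: [-1, 1, 2] -> column 0 of A^T.
Row 1 of A: [-1, 2, -1] -> column 1 of A^T.
A^T = [[-1, -1], [1, 2], [2, -1]]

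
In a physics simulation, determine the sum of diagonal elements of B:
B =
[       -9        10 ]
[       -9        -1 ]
tr(B) = -9 - 1 = -10

The trace of a square matrix is the sum of its diagonal entries.
Diagonal entries of B: B[0][0] = -9, B[1][1] = -1.
tr(B) = -9 - 1 = -10.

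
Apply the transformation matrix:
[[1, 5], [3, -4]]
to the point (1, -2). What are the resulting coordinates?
(-9, 11)

Matrix multiplication:
[[1, 5], [3, -4]] × [1, -2]ᵀ
= [1×1 + 5×-2, 3×1 + -4×-2]ᵀ
= [-9.0000, 11.0000]ᵀ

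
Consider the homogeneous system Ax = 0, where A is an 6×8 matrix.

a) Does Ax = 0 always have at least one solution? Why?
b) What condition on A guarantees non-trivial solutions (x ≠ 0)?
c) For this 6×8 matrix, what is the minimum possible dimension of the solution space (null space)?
a) Yes, x = 0 is always a solution. b) When A has linearly dependent columns (rank < n). c) Minimum nullity = 2.

a) x = 0 satisfies A·0 = 0, so the zero vector is always a solution.
b) Non-trivial solutions exist iff the columns of A are linearly dependent, equivalently rank(A) < n (the number of columns).
c) By rank-nullity, rank(A) + nullity(A) = n = 8. Since A has only 6 rows, rank(A) ≤ 6, so nullity(A) ≥ 8 - 6 = 2.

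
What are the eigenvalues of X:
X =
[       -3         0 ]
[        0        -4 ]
λ = -4, -3

Solve det(X - λI) = 0. For a 2×2 matrix the characteristic equation is λ² - (trace)λ + det = 0.
trace(X) = a + d = -3 - 4 = -7.
det(X) = a*d - b*c = (-3)*(-4) - (0)*(0) = 12 - 0 = 12.
Characteristic equation: λ² - (-7)λ + (12) = 0.
Discriminant = (-7)² - 4*(12) = 49 - 48 = 1.
λ = (-7 ± √1) / 2 = (-7 ± 1) / 2 = -4, -3.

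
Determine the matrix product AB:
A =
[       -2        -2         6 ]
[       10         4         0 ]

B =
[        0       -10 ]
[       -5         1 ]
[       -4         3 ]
AB =
[      -14        36 ]
[      -20       -96 ]

Matrix multiplication: (AB)[i][j] = sum over k of A[i][k] * B[k][j].
  (AB)[0][0] = (-2)*(0) + (-2)*(-5) + (6)*(-4) = -14
  (AB)[0][1] = (-2)*(-10) + (-2)*(1) + (6)*(3) = 36
  (AB)[1][0] = (10)*(0) + (4)*(-5) + (0)*(-4) = -20
  (AB)[1][1] = (10)*(-10) + (4)*(1) + (0)*(3) = -96
AB =
[      -14        36 ]
[      -20       -96 ]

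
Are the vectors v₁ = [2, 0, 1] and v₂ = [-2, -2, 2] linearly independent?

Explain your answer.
Yes, linearly independent

Two vectors are linearly dependent iff one is a scalar multiple of the other.
No single scalar k satisfies v₂ = k·v₁ (the ratios of corresponding entries disagree), so v₁ and v₂ are linearly independent.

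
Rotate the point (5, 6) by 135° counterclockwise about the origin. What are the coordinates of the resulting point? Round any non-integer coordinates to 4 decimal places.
(-7.7782, -0.7071)

Rotation matrix R(θ) = [[cos θ, -sin θ], [sin θ, cos θ]]; for θ = 135°:
R = [[-√2/2, -√2/2], [√2/2, -√2/2]]
Result: R × [5, 6]ᵀ = [-√2/2·5 + (-√2/2)·6, √2/2·5 + (-√2/2)·6]ᵀ = (-7.7782, -0.7071)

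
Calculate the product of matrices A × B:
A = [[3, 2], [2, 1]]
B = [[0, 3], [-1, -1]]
[[-2, 7], [-1, 5]]

Matrix multiplication:
C[0][0] = 3×0 + 2×-1 = -2
C[0][1] = 3×3 + 2×-1 = 7
C[1][0] = 2×0 + 1×-1 = -1
C[1][1] = 2×3 + 1×-1 = 5
Result: [[-2, 7], [-1, 5]]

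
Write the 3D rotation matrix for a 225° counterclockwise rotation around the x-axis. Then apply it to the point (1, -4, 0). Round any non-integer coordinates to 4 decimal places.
R = [[1, 0, 0], [0, -√2/2, √2/2], [0, -√2/2, -√2/2]]; R·(1, -4, 0) = (1.0000, 2.8284, 2.8284)

Rotation matrix for 225° around x-axis:
cos(225°) = -√2/2, sin(225°) = -√2/2
R = [[1, 0, 0], [0, -√2/2, √2/2], [0, -√2/2, -√2/2]]
Apply to (1, -4, 0): R·[1, -4, 0]ᵀ = (1.0000, 2.8284, 2.8284)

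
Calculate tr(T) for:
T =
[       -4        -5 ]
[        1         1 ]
tr(T) = -4 + 1 = -3

The trace of a square matrix is the sum of its diagonal entries.
Diagonal entries of T: T[0][0] = -4, T[1][1] = 1.
tr(T) = -4 + 1 = -3.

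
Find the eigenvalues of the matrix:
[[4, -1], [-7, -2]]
λ = -3 and λ = 5

Characteristic equation: det(A - λI) = 0
λ² - (trace)λ + (det) = 0
λ² - (2)λ + (-15) = 0
λ² - 2λ - 15 = 0
Solving: λ = -3, 5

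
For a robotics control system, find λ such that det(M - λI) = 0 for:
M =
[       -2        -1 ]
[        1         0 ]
λ = -1, -1

Solve det(M - λI) = 0. For a 2×2 matrix the characteristic equation is λ² - (trace)λ + det = 0.
trace(M) = a + d = -2 + 0 = -2.
det(M) = a*d - b*c = (-2)*(0) - (-1)*(1) = 0 + 1 = 1.
Characteristic equation: λ² - (-2)λ + (1) = 0.
Discriminant = (-2)² - 4*(1) = 4 - 4 = 0.
λ = (-2 ± √0) / 2 = (-2 ± 0) / 2 = -1, -1.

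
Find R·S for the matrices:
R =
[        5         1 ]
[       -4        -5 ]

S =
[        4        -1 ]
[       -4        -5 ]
RS =
[       16       -10 ]
[        4        29 ]

Matrix multiplication: (RS)[i][j] = sum over k of R[i][k] * S[k][j].
  (RS)[0][0] = (5)*(4) + (1)*(-4) = 16
  (RS)[0][1] = (5)*(-1) + (1)*(-5) = -10
  (RS)[1][0] = (-4)*(4) + (-5)*(-4) = 4
  (RS)[1][1] = (-4)*(-1) + (-5)*(-5) = 29
RS =
[       16       -10 ]
[        4        29 ]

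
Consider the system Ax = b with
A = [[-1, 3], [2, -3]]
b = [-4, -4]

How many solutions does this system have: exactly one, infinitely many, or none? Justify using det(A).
Exactly one solution

Compute det(A) = (-1)*(-3) - (3)*(2) = -3.
Because det(A) ≠ 0, A is invertible and Ax = b has a unique solution for every b (here x = A⁻¹ b).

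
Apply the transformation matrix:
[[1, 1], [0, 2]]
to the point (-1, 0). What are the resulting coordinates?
(-1, 0)

Matrix multiplication:
[[1, 1], [0, 2]] × [-1, 0]ᵀ
= [1×-1 + 1×0, 0×-1 + 2×0]ᵀ
= [-1.0000, 0.0000]ᵀ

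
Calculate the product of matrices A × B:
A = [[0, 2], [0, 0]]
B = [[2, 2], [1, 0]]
[[2, 0], [0, 0]]

Matrix multiplication:
C[0][0] = 0×2 + 2×1 = 2
C[0][1] = 0×2 + 2×0 = 0
C[1][0] = 0×2 + 0×1 = 0
C[1][1] = 0×2 + 0×0 = 0
Result: [[2, 0], [0, 0]]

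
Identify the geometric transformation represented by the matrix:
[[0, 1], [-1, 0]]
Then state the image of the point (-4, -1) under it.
rotation by 90° clockwise (i.e., 270° counterclockwise); image of (-4, -1) is (-1, 4)

This matches the form [[cos θ, -sin θ], [sin θ, cos θ]] of a rotation matrix; reading off cos θ and sin θ gives the angle.
The matrix [[0, 1], [-1, 0]] represents: rotation by 90° clockwise (i.e., 270° counterclockwise).
Applying it to (-4, -1): [0·-4 + 1·-1, -1·-4 + 0·-1] = (-1, 4).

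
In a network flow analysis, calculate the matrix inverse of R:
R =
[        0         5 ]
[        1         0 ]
det(R) = -5
R⁻¹ =
[        0         1 ]
[      1/5         0 ]

For a 2×2 matrix R = [[a, b], [c, d]] with det(R) ≠ 0, R⁻¹ = (1/det(R)) * [[d, -b], [-c, a]].
det(R) = (0)*(0) - (5)*(1) = 0 - 5 = -5.
R⁻¹ = (1/-5) * [[0, -5], [-1, 0]].
Dividing each entry by -5 and reducing:
R⁻¹ =
[        0         1 ]
[      1/5         0 ]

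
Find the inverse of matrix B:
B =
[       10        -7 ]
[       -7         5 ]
det(B) = 1
B⁻¹ =
[        5         7 ]
[        7        10 ]

For a 2×2 matrix B = [[a, b], [c, d]] with det(B) ≠ 0, B⁻¹ = (1/det(B)) * [[d, -b], [-c, a]].
det(B) = (10)*(5) - (-7)*(-7) = 50 - 49 = 1.
B⁻¹ = (1/1) * [[5, 7], [7, 10]].
Dividing each entry by 1 and reducing:
B⁻¹ =
[        5         7 ]
[        7        10 ]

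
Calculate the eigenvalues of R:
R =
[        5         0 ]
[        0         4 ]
λ = 4, 5

Solve det(R - λI) = 0. For a 2×2 matrix the characteristic equation is λ² - (trace)λ + det = 0.
trace(R) = a + d = 5 + 4 = 9.
det(R) = a*d - b*c = (5)*(4) - (0)*(0) = 20 - 0 = 20.
Characteristic equation: λ² - (9)λ + (20) = 0.
Discriminant = (9)² - 4*(20) = 81 - 80 = 1.
λ = (9 ± √1) / 2 = (9 ± 1) / 2 = 4, 5.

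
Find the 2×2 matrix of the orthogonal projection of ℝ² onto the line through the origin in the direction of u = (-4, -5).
[[16/41, 20/41], [20/41, 25/41]]

The orthogonal projection onto the line spanned by a nonzero vector u = (a, b) has matrix P = (u uᵀ) / (uᵀ u) = (1/(a² + b²)) · [[a², ab], [ab, b²]].
Here u = (-4, -5), so a² + b² = 16 + 25 = 41.
P = (1/41) · [[16, 20], [20, 25]] = [[16/41, 20/41], [20/41, 25/41]].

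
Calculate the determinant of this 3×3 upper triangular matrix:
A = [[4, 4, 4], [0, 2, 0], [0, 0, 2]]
16

The determinant of a triangular matrix is the product of its diagonal entries (the off-diagonal entries above the diagonal do not affect it).
det(A) = (4) * (2) * (2) = 16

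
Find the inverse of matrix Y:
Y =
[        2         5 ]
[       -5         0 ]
det(Y) = 25
Y⁻¹ =
[        0      -1/5 ]
[      1/5      2/25 ]

For a 2×2 matrix Y = [[a, b], [c, d]] with det(Y) ≠ 0, Y⁻¹ = (1/det(Y)) * [[d, -b], [-c, a]].
det(Y) = (2)*(0) - (5)*(-5) = 0 + 25 = 25.
Y⁻¹ = (1/25) * [[0, -5], [5, 2]].
Dividing each entry by 25 and reducing:
Y⁻¹ =
[        0      -1/5 ]
[      1/5      2/25 ]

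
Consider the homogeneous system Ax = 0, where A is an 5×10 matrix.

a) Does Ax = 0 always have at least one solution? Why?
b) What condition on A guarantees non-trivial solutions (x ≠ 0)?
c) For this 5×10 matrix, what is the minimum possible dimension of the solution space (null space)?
a) Yes, x = 0 is always a solution. b) When A has linearly dependent columns (rank < n). c) Minimum nullity = 5.

a) x = 0 satisfies A·0 = 0, so the zero vector is always a solution.
b) Non-trivial solutions exist iff the columns of A are linearly dependent, equivalently rank(A) < n (the number of columns).
c) By rank-nullity, rank(A) + nullity(A) = n = 10. Since A has only 5 rows, rank(A) ≤ 5, so nullity(A) ≥ 10 - 5 = 5.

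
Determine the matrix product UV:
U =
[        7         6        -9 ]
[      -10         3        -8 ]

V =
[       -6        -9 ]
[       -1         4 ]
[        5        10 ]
UV =
[      -93      -129 ]
[       17        22 ]

Matrix multiplication: (UV)[i][j] = sum over k of U[i][k] * V[k][j].
  (UV)[0][0] = (7)*(-6) + (6)*(-1) + (-9)*(5) = -93
  (UV)[0][1] = (7)*(-9) + (6)*(4) + (-9)*(10) = -129
  (UV)[1][0] = (-10)*(-6) + (3)*(-1) + (-8)*(5) = 17
  (UV)[1][1] = (-10)*(-9) + (3)*(4) + (-8)*(10) = 22
UV =
[      -93      -129 ]
[       17        22 ]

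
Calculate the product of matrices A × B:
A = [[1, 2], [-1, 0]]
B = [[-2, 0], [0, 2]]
[[-2, 4], [2, 0]]

Matrix multiplication:
C[0][0] = 1×-2 + 2×0 = -2
C[0][1] = 1×0 + 2×2 = 4
C[1][0] = -1×-2 + 0×0 = 2
C[1][1] = -1×0 + 0×2 = 0
Result: [[-2, 4], [2, 0]]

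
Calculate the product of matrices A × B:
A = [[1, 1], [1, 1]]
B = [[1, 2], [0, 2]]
[[1, 4], [1, 4]]

Matrix multiplication:
C[0][0] = 1×1 + 1×0 = 1
C[0][1] = 1×2 + 1×2 = 4
C[1][0] = 1×1 + 1×0 = 1
C[1][1] = 1×2 + 1×2 = 4
Result: [[1, 4], [1, 4]]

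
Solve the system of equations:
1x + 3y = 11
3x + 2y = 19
x = 5, y = 2

Use elimination (row reduction):
Equation 1: 1x + 3y = 11.
Equation 2: 3x + 2y = 19.
Multiply Eq1 by 3 and Eq2 by 1: 3x + 9y = 33;  3x + 2y = 19.
Subtract: (-7)y = -14, so y = 2.
Back-substitute into Eq1: 1x + 3*(2) = 11, so x = 5.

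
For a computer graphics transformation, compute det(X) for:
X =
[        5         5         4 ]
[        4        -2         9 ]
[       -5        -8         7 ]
det(X) = -243

Expand along row 0 (cofactor expansion): det(X) = a*(e*i - f*h) - b*(d*i - f*g) + c*(d*h - e*g), where the 3×3 is [[a, b, c], [d, e, f], [g, h, i]].
Minor M_00 = (-2)*(7) - (9)*(-8) = -14 + 72 = 58.
Minor M_01 = (4)*(7) - (9)*(-5) = 28 + 45 = 73.
Minor M_02 = (4)*(-8) - (-2)*(-5) = -32 - 10 = -42.
det(X) = (5)*(58) - (5)*(73) + (4)*(-42) = 290 - 365 - 168 = -243.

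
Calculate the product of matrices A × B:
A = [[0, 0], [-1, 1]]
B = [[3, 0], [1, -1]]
[[0, 0], [-2, -1]]

Matrix multiplication:
C[0][0] = 0×3 + 0×1 = 0
C[0][1] = 0×0 + 0×-1 = 0
C[1][0] = -1×3 + 1×1 = -2
C[1][1] = -1×0 + 1×-1 = -1
Result: [[0, 0], [-2, -1]]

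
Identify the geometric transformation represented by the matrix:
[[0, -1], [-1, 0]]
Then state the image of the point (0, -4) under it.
reflection across the line y = -x; image of (0, -4) is (4, 0)

This is a symmetric orthogonal matrix with determinant -1, which characterizes a reflection in ℝ².
The matrix [[0, -1], [-1, 0]] represents: reflection across the line y = -x.
Applying it to (0, -4): [0·0 + -1·-4, -1·0 + 0·-4] = (4, 0).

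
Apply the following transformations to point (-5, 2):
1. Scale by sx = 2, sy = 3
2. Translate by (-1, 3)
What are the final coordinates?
(-11, 9)

Step 1: Scale (-5, 2) by (sx, sy) = (2, 3) → (-10, 6)
Step 2: Translate by (-1, 3) → (-11, 9)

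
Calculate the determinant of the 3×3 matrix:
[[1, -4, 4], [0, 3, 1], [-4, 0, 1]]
67

Expansion along first row:
det = 1·det([[3,1],[0,1]]) - -4·det([[0,1],[-4,1]]) + 4·det([[0,3],[-4,0]])
    = 1·(3·1 - 1·0) - -4·(0·1 - 1·-4) + 4·(0·0 - 3·-4)
    = 1·3 - -4·4 + 4·12
    = 3 + 16 + 48 = 67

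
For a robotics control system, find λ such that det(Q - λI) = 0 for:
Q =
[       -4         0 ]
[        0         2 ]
λ = -4, 2

Solve det(Q - λI) = 0. For a 2×2 matrix the characteristic equation is λ² - (trace)λ + det = 0.
trace(Q) = a + d = -4 + 2 = -2.
det(Q) = a*d - b*c = (-4)*(2) - (0)*(0) = -8 - 0 = -8.
Characteristic equation: λ² - (-2)λ + (-8) = 0.
Discriminant = (-2)² - 4*(-8) = 4 + 32 = 36.
λ = (-2 ± √36) / 2 = (-2 ± 6) / 2 = -4, 2.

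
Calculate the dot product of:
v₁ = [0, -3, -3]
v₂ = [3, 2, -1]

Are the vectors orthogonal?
-3, No

The dot product is the sum of products of corresponding components.
v₁·v₂ = (0)*(3) + (-3)*(2) + (-3)*(-1) = 0 - 6 + 3 = -3.
Two vectors are orthogonal iff their dot product is 0; here the dot product is -3, so the vectors are not orthogonal.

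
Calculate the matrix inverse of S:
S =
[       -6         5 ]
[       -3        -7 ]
det(S) = 57
S⁻¹ =
[    -7/57     -5/57 ]
[     1/19     -2/19 ]

For a 2×2 matrix S = [[a, b], [c, d]] with det(S) ≠ 0, S⁻¹ = (1/det(S)) * [[d, -b], [-c, a]].
det(S) = (-6)*(-7) - (5)*(-3) = 42 + 15 = 57.
S⁻¹ = (1/57) * [[-7, -5], [3, -6]].
Dividing each entry by 57 and reducing:
S⁻¹ =
[    -7/57     -5/57 ]
[     1/19     -2/19 ]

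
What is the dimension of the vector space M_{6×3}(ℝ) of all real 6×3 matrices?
Dimension = 18

A real 6×3 matrix is determined by its 6·3 = 18 independent entries.
A standard basis is {E_ij : 1 ≤ i ≤ 6, 1 ≤ j ≤ 3}, where E_ij has a 1 in position (i, j) and 0 elsewhere — there are 18 such matrices, and they are linearly independent and span M_{6×3}(ℝ).
Therefore dim(M_{6×3}(ℝ)) = 18.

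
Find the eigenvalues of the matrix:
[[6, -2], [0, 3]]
λ = 3 and λ = 6

Characteristic equation: det(A - λI) = 0
λ² - (trace)λ + (det) = 0
λ² - (9)λ + (18) = 0
λ² - 9λ + 18 = 0
Solving: λ = 3, 6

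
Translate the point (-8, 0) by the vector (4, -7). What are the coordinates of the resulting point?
(-4, -7)

Translation by (4, -7):
x' = -8 + 4 = -4
y' = 0 + -7 = -7
Homogeneous matrix: [[1, 0, 4], [0, 1, -7], [0, 0, 1]]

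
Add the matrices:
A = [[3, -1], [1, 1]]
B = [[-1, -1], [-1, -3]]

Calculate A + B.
[[2, -2], [0, -2]]

Add corresponding elements:
(3)+(-1)=2
(-1)+(-1)=-2
(1)+(-1)=0
(1)+(-3)=-2
A + B = [[2, -2], [0, -2]]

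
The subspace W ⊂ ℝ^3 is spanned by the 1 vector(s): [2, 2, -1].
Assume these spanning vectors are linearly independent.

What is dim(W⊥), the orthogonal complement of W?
dim(W⊥) = 2

For any subspace W of ℝ^n, dim(W) + dim(W⊥) = n (the whole-space dimension).
Here the given 1 vectors are linearly independent, so dim(W) = 1.
Thus dim(W⊥) = n - dim(W) = 3 - 1 = 2.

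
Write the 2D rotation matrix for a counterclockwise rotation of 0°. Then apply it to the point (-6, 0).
R = [[1, 0], [0, 1]]; R·(-6, 0) = (-6, 0)

Rotation matrix formula: R(θ) = [[cos θ, -sin θ], [sin θ, cos θ]]
For θ = 0°:
cos(0°) = 1
sin(0°) = 0
R = [[1, 0], [0, 1]]
Apply to (-6, 0): [1·-6 + (0)·0, 0·-6 + 1·0] = (-6, 0)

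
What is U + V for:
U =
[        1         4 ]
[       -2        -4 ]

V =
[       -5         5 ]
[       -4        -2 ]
U + V =
[       -4         9 ]
[       -6        -6 ]

Matrix addition is elementwise: (U+V)[i][j] = U[i][j] + V[i][j].
  (U+V)[0][0] = (1) + (-5) = -4
  (U+V)[0][1] = (4) + (5) = 9
  (U+V)[1][0] = (-2) + (-4) = -6
  (U+V)[1][1] = (-4) + (-2) = -6
U + V =
[       -4         9 ]
[       -6        -6 ]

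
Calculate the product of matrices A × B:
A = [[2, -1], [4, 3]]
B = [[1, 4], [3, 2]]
[[-1, 6], [13, 22]]

Matrix multiplication:
C[0][0] = 2×1 + -1×3 = -1
C[0][1] = 2×4 + -1×2 = 6
C[1][0] = 4×1 + 3×3 = 13
C[1][1] = 4×4 + 3×2 = 22
Result: [[-1, 6], [13, 22]]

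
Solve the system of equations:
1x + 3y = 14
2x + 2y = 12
x = 2, y = 4

Use elimination (row reduction):
Equation 1: 1x + 3y = 14.
Equation 2: 2x + 2y = 12.
Multiply Eq1 by 2 and Eq2 by 1: 2x + 6y = 28;  2x + 2y = 12.
Subtract: (-4)y = -16, so y = 4.
Back-substitute into Eq1: 1x + 3*(4) = 14, so x = 2.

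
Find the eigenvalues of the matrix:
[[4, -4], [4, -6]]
λ = -4 and λ = 2

Characteristic equation: det(A - λI) = 0
λ² - (trace)λ + (det) = 0
λ² - (-2)λ + (-8) = 0
λ² + 2λ - 8 = 0
Solving: λ = -4, 2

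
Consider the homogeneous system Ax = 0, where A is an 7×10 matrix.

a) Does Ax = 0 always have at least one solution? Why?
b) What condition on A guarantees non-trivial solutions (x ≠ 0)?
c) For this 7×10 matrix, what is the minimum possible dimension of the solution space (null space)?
a) Yes, x = 0 is always a solution. b) When A has linearly dependent columns (rank < n). c) Minimum nullity = 3.

a) x = 0 satisfies A·0 = 0, so the zero vector is always a solution.
b) Non-trivial solutions exist iff the columns of A are linearly dependent, equivalently rank(A) < n (the number of columns).
c) By rank-nullity, rank(A) + nullity(A) = n = 10. Since A has only 7 rows, rank(A) ≤ 7, so nullity(A) ≥ 10 - 7 = 3.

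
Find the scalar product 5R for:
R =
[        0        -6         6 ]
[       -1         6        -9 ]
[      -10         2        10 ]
5R =
[        0       -30        30 ]
[       -5        30       -45 ]
[      -50        10        50 ]

Scalar multiplication is elementwise: (5R)[i][j] = 5 * R[i][j].
  (5R)[0][0] = 5 * (0) = 0
  (5R)[0][1] = 5 * (-6) = -30
  (5R)[0][2] = 5 * (6) = 30
  (5R)[1][0] = 5 * (-1) = -5
  (5R)[1][1] = 5 * (6) = 30
  (5R)[1][2] = 5 * (-9) = -45
  (5R)[2][0] = 5 * (-10) = -50
  (5R)[2][1] = 5 * (2) = 10
  (5R)[2][2] = 5 * (10) = 50
5R =
[        0       -30        30 ]
[       -5        30       -45 ]
[      -50        10        50 ]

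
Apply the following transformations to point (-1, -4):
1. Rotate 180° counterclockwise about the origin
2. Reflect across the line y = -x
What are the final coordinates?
(-4, -1)

Step 1: Rotate 180° → (1, 4)
Step 2: Reflect across the line y = -x → (-4, -1)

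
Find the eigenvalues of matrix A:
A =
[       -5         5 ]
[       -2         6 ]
λ = -4, 5

Solve det(A - λI) = 0. For a 2×2 matrix the characteristic equation is λ² - (trace)λ + det = 0.
trace(A) = a + d = -5 + 6 = 1.
det(A) = a*d - b*c = (-5)*(6) - (5)*(-2) = -30 + 10 = -20.
Characteristic equation: λ² - (1)λ + (-20) = 0.
Discriminant = (1)² - 4*(-20) = 1 + 80 = 81.
λ = (1 ± √81) / 2 = (1 ± 9) / 2 = -4, 5.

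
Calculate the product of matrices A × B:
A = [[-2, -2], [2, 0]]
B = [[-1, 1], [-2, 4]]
[[6, -10], [-2, 2]]

Matrix multiplication:
C[0][0] = -2×-1 + -2×-2 = 6
C[0][1] = -2×1 + -2×4 = -10
C[1][0] = 2×-1 + 0×-2 = -2
C[1][1] = 2×1 + 0×4 = 2
Result: [[6, -10], [-2, 2]]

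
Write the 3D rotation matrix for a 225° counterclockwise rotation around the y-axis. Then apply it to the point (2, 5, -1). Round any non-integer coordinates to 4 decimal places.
R = [[-√2/2, 0, -√2/2], [0, 1, 0], [√2/2, 0, -√2/2]]; R·(2, 5, -1) = (-0.7071, 5.0000, 2.1213)

Rotation matrix for 225° around y-axis:
cos(225°) = -√2/2, sin(225°) = -√2/2
R = [[-√2/2, 0, -√2/2], [0, 1, 0], [√2/2, 0, -√2/2]]
Apply to (2, 5, -1): R·[2, 5, -1]ᵀ = (-0.7071, 5.0000, 2.1213)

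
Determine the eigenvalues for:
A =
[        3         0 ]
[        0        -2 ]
λ = -2, 3

Solve det(A - λI) = 0. For a 2×2 matrix the characteristic equation is λ² - (trace)λ + det = 0.
trace(A) = a + d = 3 - 2 = 1.
det(A) = a*d - b*c = (3)*(-2) - (0)*(0) = -6 - 0 = -6.
Characteristic equation: λ² - (1)λ + (-6) = 0.
Discriminant = (1)² - 4*(-6) = 1 + 24 = 25.
λ = (1 ± √25) / 2 = (1 ± 5) / 2 = -2, 3.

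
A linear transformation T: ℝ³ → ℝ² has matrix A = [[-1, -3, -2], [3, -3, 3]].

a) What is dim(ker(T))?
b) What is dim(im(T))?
dim(ker) = 1, dim(im) = 2

The two rows are not scalar multiples of one another (no single k satisfies row 2 = k × row 1), so they are linearly independent.
Thus rank(A) = 2.
dim(im(T)) = rank(A) = 2.
By the rank-nullity theorem applied to T: ℝ³ → ℝ², rank(A) + nullity(A) = 3 (the domain dimension), so dim(ker(T)) = 3 - 2 = 1.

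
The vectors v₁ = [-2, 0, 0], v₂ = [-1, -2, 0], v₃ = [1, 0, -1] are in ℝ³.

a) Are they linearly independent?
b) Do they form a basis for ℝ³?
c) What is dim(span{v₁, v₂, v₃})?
Yes independent, yes basis, dim = 3

Stack v₁, v₂, v₃ as rows of a 3×3 matrix.
[[-2, 0, 0]; [-1, -2, 0]; [1, 0, -1]] is already lower triangular with nonzero diagonal entries (-2, -2, -1), so its determinant is the product of the diagonal entries, det = (-2)·(-2)·(-1) = -4 ≠ 0, and the rows are linearly independent.
Three linearly independent vectors in ℝ³ form a basis for ℝ³, so dim(span{v₁,v₂,v₃}) = 3.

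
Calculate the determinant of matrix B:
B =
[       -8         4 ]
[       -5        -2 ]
det(B) = 36

For a 2×2 matrix [[a, b], [c, d]], det = a*d - b*c.
det(B) = (-8)*(-2) - (4)*(-5) = 16 + 20 = 36.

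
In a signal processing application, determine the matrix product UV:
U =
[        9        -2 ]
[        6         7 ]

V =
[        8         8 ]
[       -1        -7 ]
UV =
[       74        86 ]
[       41        -1 ]

Matrix multiplication: (UV)[i][j] = sum over k of U[i][k] * V[k][j].
  (UV)[0][0] = (9)*(8) + (-2)*(-1) = 74
  (UV)[0][1] = (9)*(8) + (-2)*(-7) = 86
  (UV)[1][0] = (6)*(8) + (7)*(-1) = 41
  (UV)[1][1] = (6)*(8) + (7)*(-7) = -1
UV =
[       74        86 ]
[       41        -1 ]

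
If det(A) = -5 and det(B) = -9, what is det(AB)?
45

Use the multiplicative property of determinants: det(AB) = det(A)*det(B).
det(AB) = (-5)*(-9) = 45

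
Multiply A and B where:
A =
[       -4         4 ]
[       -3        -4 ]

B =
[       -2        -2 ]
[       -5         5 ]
AB =
[      -12        28 ]
[       26       -14 ]

Matrix multiplication: (AB)[i][j] = sum over k of A[i][k] * B[k][j].
  (AB)[0][0] = (-4)*(-2) + (4)*(-5) = -12
  (AB)[0][1] = (-4)*(-2) + (4)*(5) = 28
  (AB)[1][0] = (-3)*(-2) + (-4)*(-5) = 26
  (AB)[1][1] = (-3)*(-2) + (-4)*(5) = -14
AB =
[      -12        28 ]
[       26       -14 ]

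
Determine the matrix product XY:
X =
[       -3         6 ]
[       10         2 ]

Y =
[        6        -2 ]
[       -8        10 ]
XY =
[      -66        66 ]
[       44         0 ]

Matrix multiplication: (XY)[i][j] = sum over k of X[i][k] * Y[k][j].
  (XY)[0][0] = (-3)*(6) + (6)*(-8) = -66
  (XY)[0][1] = (-3)*(-2) + (6)*(10) = 66
  (XY)[1][0] = (10)*(6) + (2)*(-8) = 44
  (XY)[1][1] = (10)*(-2) + (2)*(10) = 0
XY =
[      -66        66 ]
[       44         0 ]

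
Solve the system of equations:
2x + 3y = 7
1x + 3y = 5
x = 2, y = 1

Use elimination (row reduction):
Equation 1: 2x + 3y = 7.
Equation 2: 1x + 3y = 5.
Multiply Eq1 by 1 and Eq2 by 2: 2x + 3y = 7;  2x + 6y = 10.
Subtract: (3)y = 3, so y = 1.
Back-substitute into Eq1: 2x + 3*(1) = 7, so x = 2.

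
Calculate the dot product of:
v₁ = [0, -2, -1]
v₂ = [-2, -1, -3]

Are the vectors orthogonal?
5, No

The dot product is the sum of products of corresponding components.
v₁·v₂ = (0)*(-2) + (-2)*(-1) + (-1)*(-3) = 0 + 2 + 3 = 5.
Two vectors are orthogonal iff their dot product is 0; here the dot product is 5, so the vectors are not orthogonal.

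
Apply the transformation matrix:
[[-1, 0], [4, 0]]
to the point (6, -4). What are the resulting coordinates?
(-6, 24)

Matrix multiplication:
[[-1, 0], [4, 0]] × [6, -4]ᵀ
= [-1×6 + 0×-4, 4×6 + 0×-4]ᵀ
= [-6.0000, 24.0000]ᵀ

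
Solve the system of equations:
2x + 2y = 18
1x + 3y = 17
x = 5, y = 4

Use elimination (row reduction):
Equation 1: 2x + 2y = 18.
Equation 2: 1x + 3y = 17.
Multiply Eq1 by 1 and Eq2 by 2: 2x + 2y = 18;  2x + 6y = 34.
Subtract: (4)y = 16, so y = 4.
Back-substitute into Eq1: 2x + 2*(4) = 18, so x = 5.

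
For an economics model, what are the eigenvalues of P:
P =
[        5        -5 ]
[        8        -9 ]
λ = -5, 1

Solve det(P - λI) = 0. For a 2×2 matrix the characteristic equation is λ² - (trace)λ + det = 0.
trace(P) = a + d = 5 - 9 = -4.
det(P) = a*d - b*c = (5)*(-9) - (-5)*(8) = -45 + 40 = -5.
Characteristic equation: λ² - (-4)λ + (-5) = 0.
Discriminant = (-4)² - 4*(-5) = 16 + 20 = 36.
λ = (-4 ± √36) / 2 = (-4 ± 6) / 2 = -5, 1.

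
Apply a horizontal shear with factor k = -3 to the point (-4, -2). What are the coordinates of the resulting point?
(2, -2)

Shear matrix for horizontal shear with factor k = -3:
[[1, -3], [0, 1]]
Result: (-4, -2) → (2, -2)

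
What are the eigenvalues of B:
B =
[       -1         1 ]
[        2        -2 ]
λ = -3, 0

Solve det(B - λI) = 0. For a 2×2 matrix the characteristic equation is λ² - (trace)λ + det = 0.
trace(B) = a + d = -1 - 2 = -3.
det(B) = a*d - b*c = (-1)*(-2) - (1)*(2) = 2 - 2 = 0.
Characteristic equation: λ² - (-3)λ + (0) = 0.
Discriminant = (-3)² - 4*(0) = 9 - 0 = 9.
λ = (-3 ± √9) / 2 = (-3 ± 3) / 2 = -3, 0.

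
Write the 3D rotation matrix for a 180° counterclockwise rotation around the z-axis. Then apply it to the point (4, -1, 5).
R = [[-1, 0, 0], [0, -1, 0], [0, 0, 1]]; R·(4, -1, 5) = (-4, 1, 5)

Rotation matrix for 180° around z-axis:
cos(180°) = -1, sin(180°) = 0
R = [[-1, 0, 0], [0, -1, 0], [0, 0, 1]]
Apply to (4, -1, 5): R·[4, -1, 5]ᵀ = (-4, 1, 5)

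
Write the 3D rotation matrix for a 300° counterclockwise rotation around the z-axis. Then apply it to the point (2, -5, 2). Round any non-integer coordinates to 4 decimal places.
R = [[1/2, √3/2, 0], [-√3/2, 1/2, 0], [0, 0, 1]]; R·(2, -5, 2) = (-3.3301, -4.2321, 2.0000)

Rotation matrix for 300° around z-axis:
cos(300°) = 1/2, sin(300°) = -√3/2
R = [[1/2, √3/2, 0], [-√3/2, 1/2, 0], [0, 0, 1]]
Apply to (2, -5, 2): R·[2, -5, 2]ᵀ = (-3.3301, -4.2321, 2.0000)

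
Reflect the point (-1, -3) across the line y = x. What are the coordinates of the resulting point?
(-3, -1)

Reflection across line y = x: (-1, -3) → (-3, -1)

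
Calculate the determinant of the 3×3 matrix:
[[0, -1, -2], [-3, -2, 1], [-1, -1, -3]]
8

Expansion along first row:
det = 0·det([[-2,1],[-1,-3]]) - -1·det([[-3,1],[-1,-3]]) + -2·det([[-3,-2],[-1,-1]])
    = 0·(-2·-3 - 1·-1) - -1·(-3·-3 - 1·-1) + -2·(-3·-1 - -2·-1)
    = 0·7 - -1·10 + -2·1
    = 0 + 10 + -2 = 8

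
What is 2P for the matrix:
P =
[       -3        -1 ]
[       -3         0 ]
2P =
[       -6        -2 ]
[       -6         0 ]

Scalar multiplication is elementwise: (2P)[i][j] = 2 * P[i][j].
  (2P)[0][0] = 2 * (-3) = -6
  (2P)[0][1] = 2 * (-1) = -2
  (2P)[1][0] = 2 * (-3) = -6
  (2P)[1][1] = 2 * (0) = 0
2P =
[       -6        -2 ]
[       -6         0 ]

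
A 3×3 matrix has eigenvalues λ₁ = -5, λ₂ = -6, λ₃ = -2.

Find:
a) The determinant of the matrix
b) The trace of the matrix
det = -60, trace = -13

Two standard eigenvalue identities:
- det(A) equals the product of the eigenvalues (counted with multiplicity).
- trace(A) equals the sum of the eigenvalues.
det(A) = (-5)*(-6)*(-2) = -60.
trace(A) = -5 - 6 - 2 = -13.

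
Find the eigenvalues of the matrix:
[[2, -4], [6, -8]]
λ = -4 and λ = -2

Characteristic equation: det(A - λI) = 0
λ² - (trace)λ + (det) = 0
λ² - (-6)λ + (8) = 0
λ² + 6λ + 8 = 0
Solving: λ = -4, -2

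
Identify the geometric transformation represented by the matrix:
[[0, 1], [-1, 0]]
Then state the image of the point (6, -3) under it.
rotation by 90° clockwise (i.e., 270° counterclockwise); image of (6, -3) is (-3, -6)

This matches the form [[cos θ, -sin θ], [sin θ, cos θ]] of a rotation matrix; reading off cos θ and sin θ gives the angle.
The matrix [[0, 1], [-1, 0]] represents: rotation by 90° clockwise (i.e., 270° counterclockwise).
Applying it to (6, -3): [0·6 + 1·-3, -1·6 + 0·-3] = (-3, -6).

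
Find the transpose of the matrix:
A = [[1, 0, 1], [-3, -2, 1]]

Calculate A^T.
[[1, -3], [0, -2], [1, 1]]

The transpose sends entry (i,j) to (j,i); rows become columns.
Row 0 of A: [1, 0, 1] -> column 0 of A^T.
Row 1 of A: [-3, -2, 1] -> column 1 of A^T.
A^T = [[1, -3], [0, -2], [1, 1]]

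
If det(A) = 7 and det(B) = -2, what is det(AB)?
-14

Use the multiplicative property of determinants: det(AB) = det(A)*det(B).
det(AB) = (7)*(-2) = -14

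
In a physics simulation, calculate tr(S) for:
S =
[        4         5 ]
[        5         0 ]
tr(S) = 4 + 0 = 4

The trace of a square matrix is the sum of its diagonal entries.
Diagonal entries of S: S[0][0] = 4, S[1][1] = 0.
tr(S) = 4 + 0 = 4.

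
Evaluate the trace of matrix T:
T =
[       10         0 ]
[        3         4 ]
tr(T) = 10 + 4 = 14

The trace of a square matrix is the sum of its diagonal entries.
Diagonal entries of T: T[0][0] = 10, T[1][1] = 4.
tr(T) = 10 + 4 = 14.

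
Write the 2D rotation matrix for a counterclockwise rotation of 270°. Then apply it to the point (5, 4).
R = [[0, 1], [-1, 0]]; R·(5, 4) = (4, -5)

Rotation matrix formula: R(θ) = [[cos θ, -sin θ], [sin θ, cos θ]]
For θ = 270°:
cos(270°) = 0
sin(270°) = -1
R = [[0, 1], [-1, 0]]
Apply to (5, 4): [0·5 + (1)·4, -1·5 + 0·4] = (4, -5)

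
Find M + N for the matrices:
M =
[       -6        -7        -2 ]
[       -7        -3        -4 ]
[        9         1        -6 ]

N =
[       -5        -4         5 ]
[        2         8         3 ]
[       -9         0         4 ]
M + N =
[      -11       -11         3 ]
[       -5         5        -1 ]
[        0         1        -2 ]

Matrix addition is elementwise: (M+N)[i][j] = M[i][j] + N[i][j].
  (M+N)[0][0] = (-6) + (-5) = -11
  (M+N)[0][1] = (-7) + (-4) = -11
  (M+N)[0][2] = (-2) + (5) = 3
  (M+N)[1][0] = (-7) + (2) = -5
  (M+N)[1][1] = (-3) + (8) = 5
  (M+N)[1][2] = (-4) + (3) = -1
  (M+N)[2][0] = (9) + (-9) = 0
  (M+N)[2][1] = (1) + (0) = 1
  (M+N)[2][2] = (-6) + (4) = -2
M + N =
[      -11       -11         3 ]
[       -5         5        -1 ]
[        0         1        -2 ]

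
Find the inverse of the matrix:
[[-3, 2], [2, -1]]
[[1, 2], [2, 3]]

For [[a,b],[c,d]], inverse = (1/det)·[[d,-b],[-c,a]]
det = -3·-1 - 2·2 = -1
Inverse = (1/-1)·[[-1, -2], [-2, -3]]
        = [[1, 2], [2, 3]]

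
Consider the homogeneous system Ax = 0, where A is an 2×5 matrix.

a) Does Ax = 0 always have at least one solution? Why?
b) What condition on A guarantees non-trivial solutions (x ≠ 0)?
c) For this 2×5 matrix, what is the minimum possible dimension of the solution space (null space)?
a) Yes, x = 0 is always a solution. b) When A has linearly dependent columns (rank < n). c) Minimum nullity = 3.

a) x = 0 satisfies A·0 = 0, so the zero vector is always a solution.
b) Non-trivial solutions exist iff the columns of A are linearly dependent, equivalently rank(A) < n (the number of columns).
c) By rank-nullity, rank(A) + nullity(A) = n = 5. Since A has only 2 rows, rank(A) ≤ 2, so nullity(A) ≥ 5 - 2 = 3.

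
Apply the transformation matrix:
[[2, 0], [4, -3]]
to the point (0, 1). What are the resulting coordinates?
(0, -3)

Matrix multiplication:
[[2, 0], [4, -3]] × [0, 1]ᵀ
= [2×0 + 0×1, 4×0 + -3×1]ᵀ
= [0.0000, -3.0000]ᵀ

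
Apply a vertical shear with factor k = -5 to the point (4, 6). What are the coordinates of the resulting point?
(4, -14)

Shear matrix for vertical shear with factor k = -5:
[[1, 0], [-5, 1]]
Result: (4, 6) → (4, -14)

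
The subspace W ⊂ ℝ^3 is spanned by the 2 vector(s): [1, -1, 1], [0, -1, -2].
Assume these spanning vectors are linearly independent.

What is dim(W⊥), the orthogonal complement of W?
dim(W⊥) = 1

For any subspace W of ℝ^n, dim(W) + dim(W⊥) = n (the whole-space dimension).
Here the given 2 vectors are linearly independent, so dim(W) = 2.
Thus dim(W⊥) = n - dim(W) = 3 - 2 = 1.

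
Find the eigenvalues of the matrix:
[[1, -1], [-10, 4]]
λ = -1 and λ = 6

Characteristic equation: det(A - λI) = 0
λ² - (trace)λ + (det) = 0
λ² - (5)λ + (-6) = 0
λ² - 5λ - 6 = 0
Solving: λ = -1, 6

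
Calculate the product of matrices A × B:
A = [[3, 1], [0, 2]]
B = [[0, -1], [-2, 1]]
[[-2, -2], [-4, 2]]

Matrix multiplication:
C[0][0] = 3×0 + 1×-2 = -2
C[0][1] = 3×-1 + 1×1 = -2
C[1][0] = 0×0 + 2×-2 = -4
C[1][1] = 0×-1 + 2×1 = 2
Result: [[-2, -2], [-4, 2]]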